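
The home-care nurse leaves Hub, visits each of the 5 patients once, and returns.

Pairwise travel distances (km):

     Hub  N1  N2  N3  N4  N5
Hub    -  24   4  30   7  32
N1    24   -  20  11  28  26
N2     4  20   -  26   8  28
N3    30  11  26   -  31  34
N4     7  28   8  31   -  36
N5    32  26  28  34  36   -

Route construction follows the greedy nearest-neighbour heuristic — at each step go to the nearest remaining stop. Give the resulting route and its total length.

117 km along Hub → N2 → N4 → N1 → N3 → N5 → Hub.

Hub → [N2:4 / N4:7 / N1:24 / N3:30 / N5:32] → N2 (4)
N2 → [N4:8 / N1:20 / N3:26 / N5:28] → N4 (8)
N4 → [N1:28 / N3:31 / N5:36] → N1 (28)
N1 → [N3:11 / N5:26] → N3 (11)
N3 → [N5:34] → N5 (34)
Return N5→Hub: 32.
Total = 4 + 8 + 28 + 11 + 34 + 32 = 117.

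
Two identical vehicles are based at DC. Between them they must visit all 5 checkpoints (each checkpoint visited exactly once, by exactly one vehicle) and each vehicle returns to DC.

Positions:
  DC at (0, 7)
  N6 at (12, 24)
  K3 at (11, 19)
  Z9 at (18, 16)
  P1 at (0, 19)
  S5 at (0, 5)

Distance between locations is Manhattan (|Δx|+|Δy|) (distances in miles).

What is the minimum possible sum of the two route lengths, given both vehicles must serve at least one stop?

Minimum combined distance: 74 miles.

Check every non-empty split of the stops between the two vehicles; for each half take its own optimal tour:
  {N6} + {K3, Z9, P1, S5}: 58 + 64 = 122
  {K3} + {N6, Z9, P1, S5}: 46 + 74 = 120
  {N6, K3} + {Z9, P1, S5}: 58 + 64 = 122
  {Z9} + {N6, K3, P1, S5}: 54 + 62 = 116
  {N6, Z9} + {K3, P1, S5}: 70 + 50 = 120
  {K3, Z9} + {N6, P1, S5}: 60 + 62 = 122
  … (15 splits in total)
  {N6, K3, Z9, P1} + {S5}: 70 + 4 = 74  ← best
Best: vehicle 1 DC → Z9 → N6 → K3 → P1 → DC = 70; vehicle 2 DC → S5 → DC = 4; combined 74.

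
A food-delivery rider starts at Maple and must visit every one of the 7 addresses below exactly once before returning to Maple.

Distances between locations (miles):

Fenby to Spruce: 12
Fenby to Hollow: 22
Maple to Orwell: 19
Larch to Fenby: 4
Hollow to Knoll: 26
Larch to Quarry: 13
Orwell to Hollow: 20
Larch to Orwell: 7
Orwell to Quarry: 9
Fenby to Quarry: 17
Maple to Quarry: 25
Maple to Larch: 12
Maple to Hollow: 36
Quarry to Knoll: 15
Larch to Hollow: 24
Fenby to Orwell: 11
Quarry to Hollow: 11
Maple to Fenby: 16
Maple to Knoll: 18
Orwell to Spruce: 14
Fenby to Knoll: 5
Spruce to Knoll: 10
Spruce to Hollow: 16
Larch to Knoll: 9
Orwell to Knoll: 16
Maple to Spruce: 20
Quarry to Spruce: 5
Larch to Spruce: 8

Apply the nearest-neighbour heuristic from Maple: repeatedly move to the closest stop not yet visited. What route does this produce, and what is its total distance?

Total distance 101 miles via the nearest-neighbour route Maple → Larch → Fenby → Knoll → Spruce → Quarry → Orwell → Hollow → Maple.

Maple → [Larch:12 / Fenby:16 / Knoll:18 / Orwell:19 / Spruce:20 / Quarry:25 / Hollow:36] → Larch (12)
Larch → [Fenby:4 / Orwell:7 / Spruce:8 / Knoll:9 / Quarry:13 / Hollow:24] → Fenby (4)
Fenby → [Knoll:5 / Orwell:11 / Spruce:12 / Quarry:17 / Hollow:22] → Knoll (5)
Knoll → [Spruce:10 / Quarry:15 / Orwell:16 / Hollow:26] → Spruce (10)
Spruce → [Quarry:5 / Orwell:14 / Hollow:16] → Quarry (5)
Quarry → [Orwell:9 / Hollow:11] → Orwell (9)
Orwell → [Hollow:20] → Hollow (20)
Return Hollow→Maple: 36.
Total = 12 + 4 + 5 + 10 + 5 + 9 + 20 + 36 = 101.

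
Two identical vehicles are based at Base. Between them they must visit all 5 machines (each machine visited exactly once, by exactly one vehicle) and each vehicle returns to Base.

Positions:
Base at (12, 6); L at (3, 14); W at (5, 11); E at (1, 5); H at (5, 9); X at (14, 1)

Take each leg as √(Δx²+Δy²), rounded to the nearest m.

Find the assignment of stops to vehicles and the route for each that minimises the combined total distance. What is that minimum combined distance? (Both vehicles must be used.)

There are 2^4 − 1 = 15 ways to divide the 5 stops into two non-empty groups. For each, the best each vehicle can do is its own shortest tour through its group:
  {L} + {W, E, H, X}: 24 + 36 = 60
  {W} + {L, E, H, X}: 18 + 41 = 59
  {L, W} + {E, H, X}: 25 + 33 = 58
  {E} + {L, W, H, X}: 22 + 35 = 57
  {L, E} + {W, H, X}: 32 + 28 = 60
  {W, E} + {L, H, X}: 27 + 34 = 61
  … (15 splits in total)
  {L, W, E, H} + {X}: 34 + 10 = 44  ← best
Best: vehicle 1 Base → E → L → W → H → Base = 34; vehicle 2 Base → X → Base = 10; combined 44.

44 m — the smallest possible combined total.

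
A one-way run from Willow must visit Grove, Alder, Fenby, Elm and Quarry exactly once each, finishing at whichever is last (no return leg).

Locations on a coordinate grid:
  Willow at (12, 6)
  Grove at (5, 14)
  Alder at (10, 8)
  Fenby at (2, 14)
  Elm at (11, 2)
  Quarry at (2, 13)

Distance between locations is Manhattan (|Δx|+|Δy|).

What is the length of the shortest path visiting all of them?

There are 5! = 120 possible orderings.
Willow→Grove→Alder→Fenby→Elm→Quarry: 15+11+14+21+20 = 81
Willow→Grove→Alder→Fenby→Quarry→Elm: 15+11+14+1+20 = 61
Willow→Grove→Alder→Elm→Fenby→Quarry: 15+11+7+21+1 = 55
Willow→Grove→Alder→Elm→Quarry→Fenby: 15+11+7+20+1 = 54
Willow→Grove→Alder→Quarry→Fenby→Elm: 15+11+13+1+21 = 61
Willow→Grove→Alder→Quarry→Elm→Fenby: 15+11+13+20+21 = 80
Willow→Grove→Fenby→Alder→Elm→Quarry: 15+3+14+7+20 = 59
Willow→Grove→Fenby→Alder→Quarry→Elm: 15+3+14+13+20 = 65
Willow→Grove→Fenby→Elm→Alder→Quarry: 15+3+21+7+13 = 59
Willow→Grove→Fenby→Elm→Quarry→Alder: 15+3+21+20+13 = 72
Willow→Grove→Fenby→Quarry→Alder→Elm: 15+3+1+13+7 = 39
Willow→Grove→Fenby→Quarry→Elm→Alder: 15+3+1+20+7 = 46
Willow→Grove→Elm→Alder→Fenby→Quarry: 15+18+7+14+1 = 55
Willow→Grove→Elm→Alder→Quarry→Fenby: 15+18+7+13+1 = 54
… (106 more)
Willow→Elm→Alder→Grove→Fenby→Quarry: 5+7+11+3+1 = 27  ← best
The minimum is 27.
One shortest path: Willow → Elm → Alder → Grove → Fenby → Quarry.

Minimum one-way distance = 27.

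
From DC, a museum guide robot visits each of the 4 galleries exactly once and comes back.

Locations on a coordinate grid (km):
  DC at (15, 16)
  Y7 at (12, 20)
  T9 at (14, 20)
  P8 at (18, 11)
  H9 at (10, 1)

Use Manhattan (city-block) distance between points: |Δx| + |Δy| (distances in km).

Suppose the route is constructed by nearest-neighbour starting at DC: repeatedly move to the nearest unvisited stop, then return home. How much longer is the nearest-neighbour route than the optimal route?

Excess over optimum: 6 km.

From DC: T9=5, Y7=7, P8=8, H9=20 → choose T9 (5).
From T9: Y7=2, P8=13, H9=23 → choose Y7 (2).
From Y7: P8=15, H9=21 → choose P8 (15).
From P8: H9=18 → choose H9 (18).
NN route DC → T9 → Y7 → P8 → H9 → DC costs 60.
Optimal: DC → T9 → Y7 → H9 → P8 → DC costs 54 (by enumerating all 12 distinct tours).
Excess = 60 − 54 = 6.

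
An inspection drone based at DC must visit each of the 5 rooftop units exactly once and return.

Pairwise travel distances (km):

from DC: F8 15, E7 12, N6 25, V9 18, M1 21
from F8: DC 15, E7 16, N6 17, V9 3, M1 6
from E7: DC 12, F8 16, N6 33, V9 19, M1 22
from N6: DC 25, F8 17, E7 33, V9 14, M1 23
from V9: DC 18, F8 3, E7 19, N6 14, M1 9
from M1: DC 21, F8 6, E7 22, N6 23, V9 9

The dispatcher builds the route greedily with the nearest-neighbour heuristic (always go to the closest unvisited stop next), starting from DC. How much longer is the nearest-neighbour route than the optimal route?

Excess over optimum: 6 km.

DC: E7=12, F8=15, V9=18, M1=21, N6=25 ⇒ E7
E7: F8=16, V9=19, M1=22, N6=33 ⇒ F8
F8: V9=3, M1=6, N6=17 ⇒ V9
V9: M1=9, N6=14 ⇒ M1
M1: N6=23 ⇒ N6
NN route DC → E7 → F8 → V9 → M1 → N6 → DC costs 88.
Optimal: DC → E7 → F8 → M1 → V9 → N6 → DC costs 82 (by enumerating all 60 distinct tours).
Excess = 88 − 82 = 6.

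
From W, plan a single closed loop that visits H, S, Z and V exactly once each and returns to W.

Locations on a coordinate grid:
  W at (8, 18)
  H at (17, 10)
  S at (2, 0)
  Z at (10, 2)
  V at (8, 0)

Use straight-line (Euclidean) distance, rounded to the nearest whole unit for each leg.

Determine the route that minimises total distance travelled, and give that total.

51 — the shortest possible round trip.

W-H-S-Z-V-W: 12+18+8+3+18 = 59
W-H-S-V-Z-W: 12+18+6+3+16 = 55
W-H-Z-S-V-W: 12+11+8+6+18 = 55
W-H-Z-V-S-W: 12+11+3+6+19 = 51
W-H-V-S-Z-W: 12+13+6+8+16 = 55
W-H-V-Z-S-W: 12+13+3+8+19 = 55
W-S-H-Z-V-W: 19+18+11+3+18 = 69
W-S-H-V-Z-W: 19+18+13+3+16 = 69
W-S-Z-H-V-W: 19+8+11+13+18 = 69
W-S-V-H-Z-W: 19+6+13+11+16 = 65
W-Z-H-S-V-W: 16+11+18+6+18 = 69
W-Z-S-H-V-W: 16+8+18+13+18 = 73
The minimum is 51.
One optimal route: W → H → Z → V → S → W (or its reverse).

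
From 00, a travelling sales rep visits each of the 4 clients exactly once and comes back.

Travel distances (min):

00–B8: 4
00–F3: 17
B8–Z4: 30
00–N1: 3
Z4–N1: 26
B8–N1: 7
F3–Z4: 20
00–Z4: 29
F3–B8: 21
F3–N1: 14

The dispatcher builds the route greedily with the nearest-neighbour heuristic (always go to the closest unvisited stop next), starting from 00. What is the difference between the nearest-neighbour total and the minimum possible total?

From 00: N1=3, B8=4, F3=17, Z4=29 → choose N1 (3).
From N1: B8=7, F3=14, Z4=26 → choose B8 (7).
From B8: F3=21, Z4=30 → choose F3 (21).
From F3: Z4=20 → choose Z4 (20).
NN route 00 → N1 → B8 → F3 → Z4 → 00 costs 80.
Optimal: 00 → B8 → Z4 → F3 → N1 → 00 costs 71 (by enumerating all 12 distinct tours).
Excess = 80 − 71 = 9.

Excess over optimum: 9 min.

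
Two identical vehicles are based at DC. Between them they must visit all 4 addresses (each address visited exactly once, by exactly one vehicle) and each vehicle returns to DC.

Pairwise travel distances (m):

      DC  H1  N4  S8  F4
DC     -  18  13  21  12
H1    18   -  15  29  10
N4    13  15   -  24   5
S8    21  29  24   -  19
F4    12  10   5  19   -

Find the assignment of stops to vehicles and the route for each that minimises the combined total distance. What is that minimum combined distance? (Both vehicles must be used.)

Minimum combined distance: 88 m.

Try each way of splitting the stops between the two vehicles (each non-empty) and, for each split, find the best tour for each vehicle:
  {H1} + {N4, S8, F4}: 36 + 58 = 94
  {N4} + {H1, S8, F4}: 26 + 68 = 94
  {H1, N4} + {S8, F4}: 46 + 52 = 98
  {S8} + {H1, N4, F4}: 42 + 46 = 88
  {H1, S8} + {N4, F4}: 68 + 30 = 98
  {N4, S8} + {H1, F4}: 58 + 40 = 98
  … (7 splits in total)
Best: vehicle 1 DC → S8 → DC = 42; vehicle 2 DC → H1 → F4 → N4 → DC = 46; combined 88.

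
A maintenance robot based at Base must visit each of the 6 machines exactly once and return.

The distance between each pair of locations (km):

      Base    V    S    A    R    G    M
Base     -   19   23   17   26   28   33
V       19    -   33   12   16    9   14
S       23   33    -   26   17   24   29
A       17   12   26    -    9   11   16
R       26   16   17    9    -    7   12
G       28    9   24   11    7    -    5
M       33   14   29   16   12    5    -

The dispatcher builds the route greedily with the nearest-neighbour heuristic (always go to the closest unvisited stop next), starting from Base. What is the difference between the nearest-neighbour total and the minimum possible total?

Excess over optimum: 13 km.

Base: A=17, V=19, S=23, R=26, G=28, M=33 ⇒ A
A: R=9, G=11, V=12, M=16, S=26 ⇒ R
R: G=7, M=12, V=16, S=17 ⇒ G
G: M=5, V=9, S=24 ⇒ M
M: V=14, S=29 ⇒ V
V: S=33 ⇒ S
NN route Base → A → R → G → M → V → S → Base costs 108.
Optimal: Base → S → R → G → M → V → A → Base costs 95 (by enumerating all 360 distinct tours).
Excess = 108 − 95 = 13.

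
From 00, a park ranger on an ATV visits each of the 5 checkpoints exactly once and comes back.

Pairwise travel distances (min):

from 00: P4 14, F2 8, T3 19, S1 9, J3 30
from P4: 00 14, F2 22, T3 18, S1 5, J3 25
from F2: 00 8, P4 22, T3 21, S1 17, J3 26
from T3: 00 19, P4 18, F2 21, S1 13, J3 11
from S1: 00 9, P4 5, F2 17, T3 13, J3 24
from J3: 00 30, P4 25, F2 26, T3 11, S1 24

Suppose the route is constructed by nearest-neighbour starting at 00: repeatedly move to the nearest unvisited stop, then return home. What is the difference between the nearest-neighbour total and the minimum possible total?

Excess over optimum: 12 min.

00: F2=8, S1=9, P4=14, T3=19, J3=30 ⇒ F2
F2: S1=17, T3=21, P4=22, J3=26 ⇒ S1
S1: P4=5, T3=13, J3=24 ⇒ P4
P4: T3=18, J3=25 ⇒ T3
T3: J3=11 ⇒ J3
NN route 00 → F2 → S1 → P4 → T3 → J3 → 00 costs 89.
Optimal: 00 → P4 → S1 → T3 → J3 → F2 → 00 costs 77 (by enumerating all 60 distinct tours).
Excess = 89 − 77 = 12.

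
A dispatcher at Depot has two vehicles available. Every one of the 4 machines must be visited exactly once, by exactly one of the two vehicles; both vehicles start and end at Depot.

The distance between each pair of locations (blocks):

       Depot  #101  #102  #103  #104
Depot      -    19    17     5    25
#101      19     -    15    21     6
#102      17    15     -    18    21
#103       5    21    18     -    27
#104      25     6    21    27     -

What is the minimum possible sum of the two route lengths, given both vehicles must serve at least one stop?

Check every non-empty split of the stops between the two vehicles; for each half take its own optimal tour:
  {#101} + {#102, #103, #104}: 38 + 69 = 107
  {#102} + {#101, #103, #104}: 34 + 57 = 91
  {#101, #102} + {#103, #104}: 51 + 57 = 108
  {#103} + {#101, #102, #104}: 10 + 63 = 73
  {#101, #103} + {#102, #104}: 45 + 63 = 108
  {#102, #103} + {#101, #104}: 40 + 50 = 90
  … (7 splits in total)
Best: vehicle 1 Depot → #103 → Depot = 10; vehicle 2 Depot → #101 → #104 → #102 → Depot = 63; combined 73.

Minimum combined distance: 73 blocks.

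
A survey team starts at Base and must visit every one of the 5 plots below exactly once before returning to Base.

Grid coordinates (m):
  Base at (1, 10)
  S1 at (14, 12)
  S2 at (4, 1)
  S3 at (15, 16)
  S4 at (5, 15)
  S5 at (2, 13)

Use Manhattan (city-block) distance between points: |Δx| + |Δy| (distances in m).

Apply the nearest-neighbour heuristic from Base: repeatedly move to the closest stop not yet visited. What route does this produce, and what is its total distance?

Total distance 58 m via the nearest-neighbour route Base → S5 → S4 → S3 → S1 → S2 → Base.

From Base: distances to unvisited — S5=4, S4=9, S2=12, S1=15, S3=20. Nearest is S5 (4).
From S5: distances to unvisited — S4=5, S1=13, S2=14, S3=16. Nearest is S4 (5).
From S4: distances to unvisited — S3=11, S1=12, S2=15. Nearest is S3 (11).
From S3: distances to unvisited — S1=5, S2=26. Nearest is S1 (5).
From S1: distances to unvisited — S2=21. Nearest is S2 (21).
Return S2→Base: 12.
Total = 4 + 5 + 11 + 5 + 21 + 12 = 58.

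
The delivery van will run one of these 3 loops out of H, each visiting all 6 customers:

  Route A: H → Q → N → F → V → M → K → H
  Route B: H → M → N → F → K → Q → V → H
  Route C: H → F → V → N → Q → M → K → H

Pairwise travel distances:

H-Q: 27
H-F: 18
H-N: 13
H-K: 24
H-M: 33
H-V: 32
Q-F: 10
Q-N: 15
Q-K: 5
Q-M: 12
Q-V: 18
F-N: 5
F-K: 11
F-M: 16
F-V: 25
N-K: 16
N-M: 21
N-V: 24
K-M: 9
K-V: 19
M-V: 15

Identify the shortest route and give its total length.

120 — Route A is the shortest.

Route A: 27 + 15 + 5 + 25 + 15 + 9 + 24 = 120
Route B: 33 + 21 + 5 + 11 + 5 + 18 + 32 = 125
Route C: 18 + 25 + 24 + 15 + 12 + 9 + 24 = 127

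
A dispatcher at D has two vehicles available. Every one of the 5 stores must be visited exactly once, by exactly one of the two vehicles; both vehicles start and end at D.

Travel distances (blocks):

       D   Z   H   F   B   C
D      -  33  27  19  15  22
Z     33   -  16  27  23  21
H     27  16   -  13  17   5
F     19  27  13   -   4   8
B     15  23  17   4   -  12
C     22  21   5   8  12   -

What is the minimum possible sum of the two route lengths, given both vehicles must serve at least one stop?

111 blocks — the smallest possible combined total.

Try each way of splitting the stops between the two vehicles (each non-empty) and, for each split, find the best tour for each vehicle:
  {Z} + {H, F, B, C}: 66 + 59 = 125
  {H} + {Z, F, B, C}: 54 + 81 = 135
  {Z, H} + {F, B, C}: 76 + 49 = 125
  {F} + {Z, H, B, C}: 38 + 81 = 119
  {Z, F} + {H, B, C}: 79 + 59 = 138
  {H, F} + {Z, B, C}: 59 + 81 = 140
  … (15 splits in total)
  {B} + {Z, H, F, C}: 30 + 81 = 111  ← best
Best: vehicle 1 D → B → D = 30; vehicle 2 D → Z → H → C → F → D = 81; combined 111.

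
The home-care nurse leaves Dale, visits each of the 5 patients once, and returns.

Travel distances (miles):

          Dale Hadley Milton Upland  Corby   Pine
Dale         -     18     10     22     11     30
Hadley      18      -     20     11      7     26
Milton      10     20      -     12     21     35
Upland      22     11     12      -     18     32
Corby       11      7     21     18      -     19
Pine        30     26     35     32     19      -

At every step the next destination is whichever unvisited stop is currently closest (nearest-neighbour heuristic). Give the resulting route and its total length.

Nearest-neighbour total = 89 miles; route Dale → Milton → Upland → Hadley → Corby → Pine → Dale.

Dale → [Milton:10 / Corby:11 / Hadley:18 / Upland:22 / Pine:30] → Milton (10)
Milton → [Upland:12 / Hadley:20 / Corby:21 / Pine:35] → Upland (12)
Upland → [Hadley:11 / Corby:18 / Pine:32] → Hadley (11)
Hadley → [Corby:7 / Pine:26] → Corby (7)
Corby → [Pine:19] → Pine (19)
Return Pine→Dale: 30.
Total = 10 + 12 + 11 + 7 + 19 + 30 = 89.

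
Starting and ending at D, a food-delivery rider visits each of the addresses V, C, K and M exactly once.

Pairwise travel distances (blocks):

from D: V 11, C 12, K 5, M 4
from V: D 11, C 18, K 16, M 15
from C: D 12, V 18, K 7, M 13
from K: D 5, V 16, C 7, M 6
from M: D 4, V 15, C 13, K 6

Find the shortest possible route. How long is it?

46 blocks — the shortest possible round trip.

With 4 stops there are 4!/2 = 12 distinct round trips (a route and its reverse cost the same).
D-V-C-K-M-D: 11+18+7+6+4 = 46
D-V-C-M-K-D: 11+18+13+6+5 = 53
D-V-K-C-M-D: 11+16+7+13+4 = 51
D-V-K-M-C-D: 11+16+6+13+12 = 58
D-V-M-C-K-D: 11+15+13+7+5 = 51
D-V-M-K-C-D: 11+15+6+7+12 = 51
D-C-V-K-M-D: 12+18+16+6+4 = 56
D-C-V-M-K-D: 12+18+15+6+5 = 56
D-C-K-V-M-D: 12+7+16+15+4 = 54
D-C-M-V-K-D: 12+13+15+16+5 = 61
D-K-V-C-M-D: 5+16+18+13+4 = 56
D-K-C-V-M-D: 5+7+18+15+4 = 49
The minimum is 46.
One optimal route: D → V → C → K → M → D (or its reverse).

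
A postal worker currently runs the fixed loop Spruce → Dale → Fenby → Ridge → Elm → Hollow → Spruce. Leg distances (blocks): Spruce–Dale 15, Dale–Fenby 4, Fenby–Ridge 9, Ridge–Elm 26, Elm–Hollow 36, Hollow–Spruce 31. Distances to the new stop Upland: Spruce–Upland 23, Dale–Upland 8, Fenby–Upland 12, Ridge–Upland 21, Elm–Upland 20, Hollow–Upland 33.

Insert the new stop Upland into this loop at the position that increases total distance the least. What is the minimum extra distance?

Adding 15 blocks by placing Upland on the Ridge–Elm leg.

Insertion cost between consecutive stops i–j is d(i,Upland) + d(Upland,j) − d(i,j):
  between Spruce and Dale: 23 + 8 − 15 = 16
  between Dale and Fenby: 8 + 12 − 4 = 16
  between Fenby and Ridge: 12 + 21 − 9 = 24
  between Ridge and Elm: 21 + 20 − 26 = 15
  between Elm and Hollow: 20 + 33 − 36 = 17
  between Hollow and Spruce: 33 + 23 − 31 = 25
Cheapest insertion is between Ridge and Elm, adding 15.
New total = 121 + 15 = 136.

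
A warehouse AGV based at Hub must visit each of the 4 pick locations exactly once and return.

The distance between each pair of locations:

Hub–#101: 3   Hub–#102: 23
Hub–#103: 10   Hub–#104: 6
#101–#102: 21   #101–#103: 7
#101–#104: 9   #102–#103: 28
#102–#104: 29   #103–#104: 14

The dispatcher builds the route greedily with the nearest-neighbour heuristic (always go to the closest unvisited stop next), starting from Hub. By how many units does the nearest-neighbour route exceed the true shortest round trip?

From Hub: #101=3, #104=6, #103=10, #102=23 → choose #101 (3).
From #101: #103=7, #104=9, #102=21 → choose #103 (7).
From #103: #104=14, #102=28 → choose #104 (14).
From #104: #102=29 → choose #102 (29).
NN route Hub → #101 → #103 → #104 → #102 → Hub costs 76.
Optimal: Hub → #102 → #101 → #103 → #104 → Hub costs 71 (by enumerating all 12 distinct tours).
Excess = 76 − 71 = 5.

Excess over optimum: 5.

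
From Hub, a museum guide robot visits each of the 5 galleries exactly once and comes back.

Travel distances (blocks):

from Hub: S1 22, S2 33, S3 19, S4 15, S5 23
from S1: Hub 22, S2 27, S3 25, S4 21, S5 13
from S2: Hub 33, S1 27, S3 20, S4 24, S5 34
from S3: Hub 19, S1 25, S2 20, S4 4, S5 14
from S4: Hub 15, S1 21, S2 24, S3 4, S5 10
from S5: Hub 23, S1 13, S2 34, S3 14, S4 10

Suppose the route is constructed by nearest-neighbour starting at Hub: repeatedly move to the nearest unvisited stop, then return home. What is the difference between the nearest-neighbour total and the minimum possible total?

Hub: S4=15, S3=19, S1=22, S5=23, S2=33 ⇒ S4
S4: S3=4, S5=10, S1=21, S2=24 ⇒ S3
S3: S5=14, S2=20, S1=25 ⇒ S5
S5: S1=13, S2=34 ⇒ S1
S1: S2=27 ⇒ S2
NN route Hub → S4 → S3 → S5 → S1 → S2 → Hub costs 106.
Optimal: Hub → S1 → S5 → S4 → S3 → S2 → Hub costs 102 (by enumerating all 60 distinct tours).
Excess = 106 − 102 = 4.

4 blocks longer than the optimal tour.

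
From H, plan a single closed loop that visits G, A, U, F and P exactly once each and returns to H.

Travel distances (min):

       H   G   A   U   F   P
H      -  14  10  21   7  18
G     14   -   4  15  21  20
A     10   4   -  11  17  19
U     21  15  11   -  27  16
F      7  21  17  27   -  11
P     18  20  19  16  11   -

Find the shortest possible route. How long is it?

63 min — the shortest possible round trip.

There are 60 distinct closed tours to check (reversals are equivalent).
H→G→A→U→F→P→H: 14+4+11+27+11+18 = 85
H→G→A→U→P→F→H: 14+4+11+16+11+7 = 63
H→G→A→F→U→P→H: 14+4+17+27+16+18 = 96
H→G→A→F→P→U→H: 14+4+17+11+16+21 = 83
H→G→A→P→U→F→H: 14+4+19+16+27+7 = 87
H→G→A→P→F→U→H: 14+4+19+11+27+21 = 96
H→G→U→A→F→P→H: 14+15+11+17+11+18 = 86
H→G→U→A→P→F→H: 14+15+11+19+11+7 = 77
H→G→U→F→A→P→H: 14+15+27+17+19+18 = 110
H→G→U→F→P→A→H: 14+15+27+11+19+10 = 96
H→G→U→P→A→F→H: 14+15+16+19+17+7 = 88
H→G→U→P→F→A→H: 14+15+16+11+17+10 = 83
H→G→F→A→U→P→H: 14+21+17+11+16+18 = 97
H→G→F→A→P→U→H: 14+21+17+19+16+21 = 108
… (46 more)
The minimum is 63.
One optimal route: H → G → A → U → P → F → H (or its reverse).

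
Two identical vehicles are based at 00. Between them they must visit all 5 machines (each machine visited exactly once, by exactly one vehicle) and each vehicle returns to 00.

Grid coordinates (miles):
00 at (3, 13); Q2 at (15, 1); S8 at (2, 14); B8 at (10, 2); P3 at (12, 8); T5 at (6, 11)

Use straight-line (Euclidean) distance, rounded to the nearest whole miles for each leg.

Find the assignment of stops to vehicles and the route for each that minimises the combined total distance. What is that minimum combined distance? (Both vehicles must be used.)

Minimum combined distance: 39 miles.

Try each way of splitting the stops between the two vehicles (each non-empty) and, for each split, find the best tour for each vehicle:
  {Q2} + {S8, B8, P3, T5}: 34 + 32 = 66
  {S8} + {Q2, B8, P3, T5}: 2 + 37 = 39
  {Q2, S8} + {B8, P3, T5}: 36 + 30 = 66
  {B8} + {Q2, S8, P3, T5}: 26 + 37 = 63
  {Q2, B8} + {S8, P3, T5}: 35 + 23 = 58
  {S8, B8} + {Q2, P3, T5}: 28 + 35 = 63
  … (15 splits in total)
Best: vehicle 1 00 → S8 → 00 = 2; vehicle 2 00 → B8 → Q2 → P3 → T5 → 00 = 37; combined 39.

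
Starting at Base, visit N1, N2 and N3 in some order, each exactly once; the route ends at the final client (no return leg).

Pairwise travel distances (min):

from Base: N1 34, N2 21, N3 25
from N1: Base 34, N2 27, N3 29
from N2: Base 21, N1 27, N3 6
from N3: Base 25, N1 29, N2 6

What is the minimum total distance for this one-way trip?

There are 3! = 6 possible orderings.
Base - N1 - N2 - N3: 34+27+6 = 67
Base - N1 - N3 - N2: 34+29+6 = 69
Base - N2 - N1 - N3: 21+27+29 = 77
Base - N2 - N3 - N1: 21+6+29 = 56
Base - N3 - N1 - N2: 25+29+27 = 81
Base - N3 - N2 - N1: 25+6+27 = 58
The minimum is 56.
One shortest path: Base → N2 → N3 → N1.

Shortest open route: 56 min.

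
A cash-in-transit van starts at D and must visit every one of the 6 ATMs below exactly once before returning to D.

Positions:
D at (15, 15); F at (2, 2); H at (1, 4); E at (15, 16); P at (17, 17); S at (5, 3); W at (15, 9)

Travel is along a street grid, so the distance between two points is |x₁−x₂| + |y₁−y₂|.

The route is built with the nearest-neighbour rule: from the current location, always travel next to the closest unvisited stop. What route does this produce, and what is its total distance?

From D: distances to unvisited — E=1, P=4, W=6, S=22, H=25, F=26. Nearest is E (1).
From E: distances to unvisited — P=3, W=7, S=23, H=26, F=27. Nearest is P (3).
From P: distances to unvisited — W=10, S=26, H=29, F=30. Nearest is W (10).
From W: distances to unvisited — S=16, H=19, F=20. Nearest is S (16).
From S: distances to unvisited — F=4, H=5. Nearest is F (4).
From F: distances to unvisited — H=3. Nearest is H (3).
Return H→D: 25.
Total = 1 + 3 + 10 + 16 + 4 + 3 + 25 = 62.

Nearest-neighbour total = 62; route D → E → P → W → S → F → H → D.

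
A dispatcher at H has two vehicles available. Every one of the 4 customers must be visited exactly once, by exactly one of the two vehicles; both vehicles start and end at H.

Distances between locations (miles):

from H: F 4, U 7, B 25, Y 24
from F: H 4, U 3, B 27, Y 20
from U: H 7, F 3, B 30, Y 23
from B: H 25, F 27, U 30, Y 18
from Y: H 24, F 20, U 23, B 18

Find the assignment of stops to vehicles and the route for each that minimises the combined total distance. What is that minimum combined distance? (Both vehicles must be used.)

Try each way of splitting the stops between the two vehicles (each non-empty) and, for each split, find the best tour for each vehicle:
  {F} + {U, B, Y}: 8 + 73 = 81
  {U} + {F, B, Y}: 14 + 67 = 81
  {F, U} + {B, Y}: 14 + 67 = 81
  {B} + {F, U, Y}: 50 + 54 = 104
  {F, B} + {U, Y}: 56 + 54 = 110
  {U, B} + {F, Y}: 62 + 48 = 110
  … (7 splits in total)
Best: vehicle 1 H → F → H = 8; vehicle 2 H → U → Y → B → H = 73; combined 81.

Minimum combined distance: 81 miles.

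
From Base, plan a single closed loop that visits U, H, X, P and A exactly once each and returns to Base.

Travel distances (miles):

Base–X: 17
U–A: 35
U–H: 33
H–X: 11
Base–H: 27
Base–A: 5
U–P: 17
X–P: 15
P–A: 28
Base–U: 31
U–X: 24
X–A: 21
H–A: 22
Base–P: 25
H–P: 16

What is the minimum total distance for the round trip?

Minimum total distance: 101 miles.

Base→U→H→X→P→A→Base: 31+33+11+15+28+5 = 123
Base→U→H→X→A→P→Base: 31+33+11+21+28+25 = 149
Base→U→H→P→X→A→Base: 31+33+16+15+21+5 = 121
Base→U→H→P→A→X→Base: 31+33+16+28+21+17 = 146
Base→U→H→A→X→P→Base: 31+33+22+21+15+25 = 147
Base→U→H→A→P→X→Base: 31+33+22+28+15+17 = 146
Base→U→X→H→P→A→Base: 31+24+11+16+28+5 = 115
Base→U→X→H→A→P→Base: 31+24+11+22+28+25 = 141
Base→U→X→P→H→A→Base: 31+24+15+16+22+5 = 113
Base→U→X→P→A→H→Base: 31+24+15+28+22+27 = 147
Base→U→X→A→H→P→Base: 31+24+21+22+16+25 = 139
Base→U→X→A→P→H→Base: 31+24+21+28+16+27 = 147
Base→U→P→H→X→A→Base: 31+17+16+11+21+5 = 101
Base→U→P→H→A→X→Base: 31+17+16+22+21+17 = 124
… (46 more)
The minimum is 101.
One optimal route: Base → U → P → H → X → A → Base (or its reverse).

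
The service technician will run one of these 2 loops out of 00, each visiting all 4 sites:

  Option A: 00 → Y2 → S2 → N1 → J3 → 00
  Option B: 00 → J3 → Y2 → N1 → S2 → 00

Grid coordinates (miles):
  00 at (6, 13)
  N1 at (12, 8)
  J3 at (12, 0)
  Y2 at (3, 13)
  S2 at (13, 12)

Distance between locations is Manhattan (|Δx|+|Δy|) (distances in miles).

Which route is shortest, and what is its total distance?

Option A: 3 + 11 + 5 + 8 + 19 = 46
Option B: 19 + 22 + 14 + 5 + 8 = 68

Shortest is Option A, total 46 miles.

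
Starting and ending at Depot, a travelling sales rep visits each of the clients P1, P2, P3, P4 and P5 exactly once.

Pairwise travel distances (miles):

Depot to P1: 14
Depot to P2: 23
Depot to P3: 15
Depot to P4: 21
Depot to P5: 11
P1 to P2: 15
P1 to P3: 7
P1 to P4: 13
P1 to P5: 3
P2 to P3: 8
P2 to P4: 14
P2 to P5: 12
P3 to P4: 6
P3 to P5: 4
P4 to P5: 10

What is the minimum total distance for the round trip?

There are 60 distinct closed tours to check (reversals are equivalent).
Depot → P1 → P2 → P3 → P4 → P5 → Depot: 14+15+8+6+10+11 = 64
Depot → P1 → P2 → P3 → P5 → P4 → Depot: 14+15+8+4+10+21 = 72
Depot → P1 → P2 → P4 → P3 → P5 → Depot: 14+15+14+6+4+11 = 64
Depot → P1 → P2 → P4 → P5 → P3 → Depot: 14+15+14+10+4+15 = 72
Depot → P1 → P2 → P5 → P3 → P4 → Depot: 14+15+12+4+6+21 = 72
Depot → P1 → P2 → P5 → P4 → P3 → Depot: 14+15+12+10+6+15 = 72
Depot → P1 → P3 → P2 → P4 → P5 → Depot: 14+7+8+14+10+11 = 64
Depot → P1 → P3 → P2 → P5 → P4 → Depot: 14+7+8+12+10+21 = 72
Depot → P1 → P3 → P4 → P2 → P5 → Depot: 14+7+6+14+12+11 = 64
Depot → P1 → P3 → P4 → P5 → P2 → Depot: 14+7+6+10+12+23 = 72
Depot → P1 → P3 → P5 → P2 → P4 → Depot: 14+7+4+12+14+21 = 72
Depot → P1 → P3 → P5 → P4 → P2 → Depot: 14+7+4+10+14+23 = 72
Depot → P1 → P4 → P2 → P3 → P5 → Depot: 14+13+14+8+4+11 = 64
Depot → P1 → P4 → P2 → P5 → P3 → Depot: 14+13+14+12+4+15 = 72
… (46 more)
The minimum is 64.
One optimal route: Depot → P1 → P2 → P3 → P4 → P5 → Depot (or its reverse).

64 miles — the shortest possible round trip.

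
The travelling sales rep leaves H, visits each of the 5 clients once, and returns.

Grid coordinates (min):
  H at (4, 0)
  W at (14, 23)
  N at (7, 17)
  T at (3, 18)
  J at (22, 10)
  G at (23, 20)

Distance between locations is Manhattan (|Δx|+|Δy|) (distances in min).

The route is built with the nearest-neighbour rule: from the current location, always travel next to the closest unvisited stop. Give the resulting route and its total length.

Total distance 88 min via the nearest-neighbour route H → T → N → W → G → J → H.

H → [T:19 / N:20 / J:28 / W:33 / G:39] → T (19)
T → [N:5 / W:16 / G:22 / J:27] → N (5)
N → [W:13 / G:19 / J:22] → W (13)
W → [G:12 / J:21] → G (12)
G → [J:11] → J (11)
Return J→H: 28.
Total = 19 + 5 + 13 + 12 + 11 + 28 = 88.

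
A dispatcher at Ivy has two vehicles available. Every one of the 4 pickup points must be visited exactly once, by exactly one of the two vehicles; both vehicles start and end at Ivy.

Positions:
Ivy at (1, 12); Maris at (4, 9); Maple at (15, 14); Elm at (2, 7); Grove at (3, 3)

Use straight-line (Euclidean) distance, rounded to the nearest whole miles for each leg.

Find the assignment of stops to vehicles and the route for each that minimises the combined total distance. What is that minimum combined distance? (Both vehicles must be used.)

Check every non-empty split of the stops between the two vehicles; for each half take its own optimal tour:
  {Maris} + {Maple, Elm, Grove}: 8 + 39 = 47
  {Maple} + {Maris, Elm, Grove}: 28 + 19 = 47
  {Maris, Maple} + {Elm, Grove}: 30 + 18 = 48
  {Elm} + {Maris, Maple, Grove}: 10 + 40 = 50
  {Maris, Elm} + {Maple, Grove}: 12 + 39 = 51
  {Maple, Elm} + {Maris, Grove}: 34 + 19 = 53
  … (7 splits in total)
Best: vehicle 1 Ivy → Maris → Ivy = 8; vehicle 2 Ivy → Maple → Grove → Elm → Ivy = 39; combined 47.

Minimum combined distance: 47 miles.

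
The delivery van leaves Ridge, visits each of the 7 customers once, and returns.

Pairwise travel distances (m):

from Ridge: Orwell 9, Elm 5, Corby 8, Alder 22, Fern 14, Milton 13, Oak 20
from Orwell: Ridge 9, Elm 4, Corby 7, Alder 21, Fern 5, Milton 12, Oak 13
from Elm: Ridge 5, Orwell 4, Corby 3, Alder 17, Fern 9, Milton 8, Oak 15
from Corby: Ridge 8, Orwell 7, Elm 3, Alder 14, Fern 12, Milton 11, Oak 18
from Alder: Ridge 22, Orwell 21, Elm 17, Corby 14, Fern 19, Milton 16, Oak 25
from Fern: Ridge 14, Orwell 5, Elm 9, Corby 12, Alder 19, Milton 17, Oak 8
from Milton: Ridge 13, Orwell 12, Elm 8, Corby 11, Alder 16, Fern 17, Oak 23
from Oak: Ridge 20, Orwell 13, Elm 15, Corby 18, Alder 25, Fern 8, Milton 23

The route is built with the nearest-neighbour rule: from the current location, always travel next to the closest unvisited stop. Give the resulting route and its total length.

Total distance 89 m via the nearest-neighbour route Ridge → Elm → Corby → Orwell → Fern → Oak → Milton → Alder → Ridge.

Ridge → [Elm:5 / Corby:8 / Orwell:9 / Milton:13 / Fern:14 / Oak:20 / Alder:22] → Elm (5)
Elm → [Corby:3 / Orwell:4 / Milton:8 / Fern:9 / Oak:15 / Alder:17] → Corby (3)
Corby → [Orwell:7 / Milton:11 / Fern:12 / Alder:14 / Oak:18] → Orwell (7)
Orwell → [Fern:5 / Milton:12 / Oak:13 / Alder:21] → Fern (5)
Fern → [Oak:8 / Milton:17 / Alder:19] → Oak (8)
Oak → [Milton:23 / Alder:25] → Milton (23)
Milton → [Alder:16] → Alder (16)
Return Alder→Ridge: 22.
Total = 5 + 3 + 7 + 5 + 8 + 23 + 16 + 22 = 89.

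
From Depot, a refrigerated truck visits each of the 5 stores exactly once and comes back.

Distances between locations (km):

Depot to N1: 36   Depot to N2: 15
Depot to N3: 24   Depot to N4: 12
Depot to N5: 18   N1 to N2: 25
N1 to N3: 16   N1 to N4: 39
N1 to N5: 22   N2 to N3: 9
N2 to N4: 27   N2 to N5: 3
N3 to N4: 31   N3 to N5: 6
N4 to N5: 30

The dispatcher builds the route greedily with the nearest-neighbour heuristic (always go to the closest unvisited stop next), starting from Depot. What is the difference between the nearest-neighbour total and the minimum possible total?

The nearest-neighbour route is 9 km longer than optimal.

From Depot: N4=12, N2=15, N5=18, N3=24, N1=36 → choose N4 (12).
From N4: N2=27, N5=30, N3=31, N1=39 → choose N2 (27).
From N2: N5=3, N3=9, N1=25 → choose N5 (3).
From N5: N3=6, N1=22 → choose N3 (6).
From N3: N1=16 → choose N1 (16).
NN route Depot → N4 → N2 → N5 → N3 → N1 → Depot costs 100.
Optimal: Depot → N2 → N5 → N3 → N1 → N4 → Depot costs 91 (by enumerating all 60 distinct tours).
Excess = 100 − 91 = 9.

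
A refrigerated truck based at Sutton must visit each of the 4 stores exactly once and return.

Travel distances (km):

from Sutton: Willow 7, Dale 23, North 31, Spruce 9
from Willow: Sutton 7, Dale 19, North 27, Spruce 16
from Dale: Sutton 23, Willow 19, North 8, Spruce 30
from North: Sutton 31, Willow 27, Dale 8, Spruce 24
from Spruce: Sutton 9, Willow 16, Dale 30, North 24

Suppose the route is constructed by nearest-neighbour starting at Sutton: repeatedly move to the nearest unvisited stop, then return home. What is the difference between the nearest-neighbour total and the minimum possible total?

Sutton: Willow=7, Spruce=9, Dale=23, North=31 ⇒ Willow
Willow: Spruce=16, Dale=19, North=27 ⇒ Spruce
Spruce: North=24, Dale=30 ⇒ North
North: Dale=8 ⇒ Dale
NN route Sutton → Willow → Spruce → North → Dale → Sutton costs 78.
Optimal: Sutton → Willow → Dale → North → Spruce → Sutton costs 67 (by enumerating all 12 distinct tours).
Excess = 78 − 67 = 11.

Excess over optimum: 11 km.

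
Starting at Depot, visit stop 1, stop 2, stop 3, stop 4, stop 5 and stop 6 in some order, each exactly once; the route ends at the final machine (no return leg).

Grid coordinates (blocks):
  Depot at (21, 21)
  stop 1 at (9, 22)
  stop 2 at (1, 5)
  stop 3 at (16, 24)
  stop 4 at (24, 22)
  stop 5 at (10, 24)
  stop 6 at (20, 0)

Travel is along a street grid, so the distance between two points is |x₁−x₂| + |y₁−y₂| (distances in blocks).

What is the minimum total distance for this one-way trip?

72 blocks — the minimum one-way total.

There are 6! = 720 possible orderings.
Depot - stop 1 - stop 2 - stop 3 - stop 4 - stop 5 - stop 6: 13+25+34+10+16+34 = 132
Depot - stop 1 - stop 2 - stop 3 - stop 4 - stop 6 - stop 5: 13+25+34+10+26+34 = 142
Depot - stop 1 - stop 2 - stop 3 - stop 5 - stop 4 - stop 6: 13+25+34+6+16+26 = 120
Depot - stop 1 - stop 2 - stop 3 - stop 5 - stop 6 - stop 4: 13+25+34+6+34+26 = 138
Depot - stop 1 - stop 2 - stop 3 - stop 6 - stop 4 - stop 5: 13+25+34+28+26+16 = 142
Depot - stop 1 - stop 2 - stop 3 - stop 6 - stop 5 - stop 4: 13+25+34+28+34+16 = 150
Depot - stop 1 - stop 2 - stop 4 - stop 3 - stop 5 - stop 6: 13+25+40+10+6+34 = 128
Depot - stop 1 - stop 2 - stop 4 - stop 3 - stop 6 - stop 5: 13+25+40+10+28+34 = 150
… (712 more)
Depot - stop 4 - stop 3 - stop 5 - stop 1 - stop 2 - stop 6: 4+10+6+3+25+24 = 72  ← best
The minimum is 72.
One shortest path: Depot → stop 4 → stop 3 → stop 5 → stop 1 → stop 2 → stop 6.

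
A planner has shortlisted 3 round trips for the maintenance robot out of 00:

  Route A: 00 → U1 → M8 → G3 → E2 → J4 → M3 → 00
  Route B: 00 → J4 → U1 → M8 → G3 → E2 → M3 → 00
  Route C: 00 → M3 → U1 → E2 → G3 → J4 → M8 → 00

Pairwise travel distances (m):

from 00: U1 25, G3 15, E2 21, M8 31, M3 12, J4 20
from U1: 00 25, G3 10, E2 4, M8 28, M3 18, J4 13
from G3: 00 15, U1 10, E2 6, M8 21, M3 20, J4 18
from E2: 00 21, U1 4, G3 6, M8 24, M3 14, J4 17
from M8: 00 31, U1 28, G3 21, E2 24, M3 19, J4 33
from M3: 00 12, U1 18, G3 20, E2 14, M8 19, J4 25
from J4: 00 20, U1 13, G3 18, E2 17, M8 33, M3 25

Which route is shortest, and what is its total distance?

114 m — Route B is the shortest.

Route A: 25 + 28 + 21 + 6 + 17 + 25 + 12 = 134
Route B: 20 + 13 + 28 + 21 + 6 + 14 + 12 = 114
Route C: 12 + 18 + 4 + 6 + 18 + 33 + 31 = 122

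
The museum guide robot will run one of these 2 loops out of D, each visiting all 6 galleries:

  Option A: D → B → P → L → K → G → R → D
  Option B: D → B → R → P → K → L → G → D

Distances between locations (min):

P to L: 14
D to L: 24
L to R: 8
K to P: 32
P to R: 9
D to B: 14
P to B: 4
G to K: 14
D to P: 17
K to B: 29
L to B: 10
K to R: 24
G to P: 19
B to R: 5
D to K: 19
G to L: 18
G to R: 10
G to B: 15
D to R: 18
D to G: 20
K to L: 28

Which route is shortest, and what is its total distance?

Option A: 14 + 4 + 14 + 28 + 14 + 10 + 18 = 102
Option B: 14 + 5 + 9 + 32 + 28 + 18 + 20 = 126

Shortest is Option A, total 102 min.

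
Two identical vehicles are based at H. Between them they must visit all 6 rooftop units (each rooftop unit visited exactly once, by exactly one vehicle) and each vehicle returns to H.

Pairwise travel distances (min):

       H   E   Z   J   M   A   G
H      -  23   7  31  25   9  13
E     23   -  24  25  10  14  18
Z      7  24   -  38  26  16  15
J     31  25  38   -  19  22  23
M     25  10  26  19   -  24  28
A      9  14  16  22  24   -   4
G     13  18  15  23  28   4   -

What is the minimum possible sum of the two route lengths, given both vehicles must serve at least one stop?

There are 2^5 − 1 = 31 ways to divide the 6 stops into two non-empty groups. For each, the best each vehicle can do is its own shortest tour through its group:
  {E} + {Z, J, M, A, G}: 46 + 88 = 134
  {Z} + {E, J, M, A, G}: 14 + 88 = 102
  {E, Z} + {J, M, A, G}: 54 + 80 = 134
  {J} + {E, Z, M, A, G}: 62 + 74 = 136
  {E, J} + {Z, M, A, G}: 79 + 74 = 153
  {Z, J} + {E, M, A, G}: 76 + 66 = 142
  … (31 splits in total)
Best: vehicle 1 H → Z → H = 14; vehicle 2 H → E → M → J → G → A → H = 88; combined 102.

Minimum combined distance: 102 min.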